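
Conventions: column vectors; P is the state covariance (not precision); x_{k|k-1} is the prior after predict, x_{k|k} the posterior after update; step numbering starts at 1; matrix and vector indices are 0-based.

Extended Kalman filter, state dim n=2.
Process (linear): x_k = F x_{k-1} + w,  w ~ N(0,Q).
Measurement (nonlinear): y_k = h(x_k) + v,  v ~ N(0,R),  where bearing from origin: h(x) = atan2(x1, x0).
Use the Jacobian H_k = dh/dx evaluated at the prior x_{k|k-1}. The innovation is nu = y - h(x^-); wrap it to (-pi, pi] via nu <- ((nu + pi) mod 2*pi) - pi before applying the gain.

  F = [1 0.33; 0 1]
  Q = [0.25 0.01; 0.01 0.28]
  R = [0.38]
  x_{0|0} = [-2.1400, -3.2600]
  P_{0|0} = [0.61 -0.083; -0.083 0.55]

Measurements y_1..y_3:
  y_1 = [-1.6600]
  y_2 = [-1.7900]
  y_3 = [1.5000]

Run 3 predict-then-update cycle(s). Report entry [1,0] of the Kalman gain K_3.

K[1,0] = -0.2536

step 1: x^-=[-3.2158, -3.2600]  P^-=[0.8651 0.1085; 0.1085 0.8300]  H_jac=[0.1555 -0.1534]  S=[0.4153]  K=[0.2838; -0.2659]  nu=[0.6894]  x^+=[-3.0201, -3.4433]  P^+=[0.8317 0.1398; 0.1398 0.8006]
step 2: x^-=[-4.1564, -3.4433]  P^-=[1.2611 0.4141; 0.4141 1.0806]  H_jac=[0.1182 -0.1427]  S=[0.4057]  K=[0.2218; -0.2594]  nu=[0.6598]  x^+=[-4.0101, -3.6145]  P^+=[1.2412 0.4374; 0.4374 1.0533]
step 3: x^-=[-5.2029, -3.6145]  P^-=[1.8946 0.7950; 0.7950 1.3333]  H_jac=[0.0901 -0.1296]  S=[0.3992]  K=[0.1692; -0.2536]  nu=[-2.2488]  x^+=[-5.5834, -3.0441]  P^+=[1.8831 0.8121; 0.8121 1.3077]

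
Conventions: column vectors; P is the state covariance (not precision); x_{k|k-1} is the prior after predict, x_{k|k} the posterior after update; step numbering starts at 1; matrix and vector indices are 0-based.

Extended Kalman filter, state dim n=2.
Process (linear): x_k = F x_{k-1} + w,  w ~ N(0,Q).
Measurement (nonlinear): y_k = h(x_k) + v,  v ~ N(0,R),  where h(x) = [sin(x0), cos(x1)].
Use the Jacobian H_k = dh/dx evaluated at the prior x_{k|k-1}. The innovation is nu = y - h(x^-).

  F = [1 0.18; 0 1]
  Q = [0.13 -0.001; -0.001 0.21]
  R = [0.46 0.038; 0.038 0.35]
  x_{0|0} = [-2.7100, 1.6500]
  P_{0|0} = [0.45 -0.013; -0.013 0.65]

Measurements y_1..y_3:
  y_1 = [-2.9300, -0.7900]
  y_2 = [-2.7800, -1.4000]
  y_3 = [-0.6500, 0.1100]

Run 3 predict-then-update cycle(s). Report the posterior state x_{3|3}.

step 1: x^-=[-2.4130, 1.6500]  P^-=[0.5964 0.1030; 0.1030 0.8600]  H_jac=[-0.7461 0.0000; 0.0000 -0.9969]  S=[0.7920 0.1146; 0.1146 1.2046]  K=[-0.5572 -0.0322; 0.0060 -0.7123]  nu=[-2.2642, -0.7109]  x^+=[-1.1286, 2.1427]  P^+=[0.3452 0.0326; 0.0326 0.2498]
step 2: x^-=[-0.7429, 2.1427]  P^-=[0.4950 0.0765; 0.0765 0.4598]  H_jac=[0.7365 0.0000; 0.0000 -0.8409]  S=[0.7285 -0.0094; -0.0094 0.6752]  K=[0.4993 -0.0884; 0.0700 -0.5718]  nu=[-2.1036, -0.8588]  x^+=[-1.7173, 2.4864]  P^+=[0.3073 0.0142; 0.0142 0.2348]
step 3: x^-=[-1.2697, 2.4864]  P^-=[0.4500 0.0555; 0.0555 0.4448]  H_jac=[0.2966 0.0000; 0.0000 -0.6093]  S=[0.4996 0.0280; 0.0280 0.5151]  K=[0.2716 -0.0804; 0.0626 -0.5295]  nu=[0.3050, 0.9030]  x^+=[-1.2594, 2.0274]  P^+=[0.4110 0.0292; 0.0292 0.3003]

x_post = [-1.2594, 2.0274]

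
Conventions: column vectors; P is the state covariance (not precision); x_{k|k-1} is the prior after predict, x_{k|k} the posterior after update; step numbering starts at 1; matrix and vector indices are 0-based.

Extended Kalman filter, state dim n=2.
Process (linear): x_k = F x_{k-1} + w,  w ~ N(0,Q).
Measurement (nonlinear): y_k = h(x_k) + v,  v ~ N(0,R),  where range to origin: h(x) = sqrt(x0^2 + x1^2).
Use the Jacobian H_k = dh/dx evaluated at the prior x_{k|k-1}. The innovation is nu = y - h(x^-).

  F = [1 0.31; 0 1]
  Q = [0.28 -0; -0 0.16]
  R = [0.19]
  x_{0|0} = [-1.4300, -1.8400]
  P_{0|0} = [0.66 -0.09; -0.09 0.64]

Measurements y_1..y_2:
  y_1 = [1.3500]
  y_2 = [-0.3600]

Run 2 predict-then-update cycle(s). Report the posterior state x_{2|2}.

x_post = [-0.1948, -0.2158]

step 1: x^-=[-2.0004, -1.8400]  P^-=[0.9457 0.1084; 0.1084 0.8000]  H_jac=[-0.7360 -0.6770]  S=[1.1769]  K=[-0.6537; -0.5279]  nu=[-1.3679]  x^+=[-1.1061, -1.1178]  P^+=[0.4427 -0.2978; -0.2978 0.4719]
step 2: x^-=[-1.4526, -1.1178]  P^-=[0.5834 -0.1515; -0.1515 0.6319]  H_jac=[-0.7925 -0.6098]  S=[0.6450]  K=[-0.5736; -0.4113]  nu=[-2.1929]  x^+=[-0.1948, -0.2158]  P^+=[0.3712 -0.3037; -0.3037 0.5228]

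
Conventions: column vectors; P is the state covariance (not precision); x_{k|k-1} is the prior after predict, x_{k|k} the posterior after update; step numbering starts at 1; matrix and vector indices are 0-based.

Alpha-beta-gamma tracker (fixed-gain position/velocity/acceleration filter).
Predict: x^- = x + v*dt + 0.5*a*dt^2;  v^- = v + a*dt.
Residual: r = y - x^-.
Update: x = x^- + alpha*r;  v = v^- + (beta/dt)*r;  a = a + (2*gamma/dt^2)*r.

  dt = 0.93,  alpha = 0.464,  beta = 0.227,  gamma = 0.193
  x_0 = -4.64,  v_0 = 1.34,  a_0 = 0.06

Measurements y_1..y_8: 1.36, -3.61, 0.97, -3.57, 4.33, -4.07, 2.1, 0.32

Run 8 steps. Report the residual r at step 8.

resid = 6.6743

step 1: x_pred=-3.3679  r=4.7279  x^+=-1.1741  v^+=2.5498  a^+=2.1700
step 2: x_pred=2.1356  r=-5.7456  x^+=-0.5304  v^+=3.1655  a^+=-0.3942
step 3: x_pred=2.2431  r=-1.2731  x^+=1.6524  v^+=2.4881  a^+=-0.9624
step 4: x_pred=3.5501  r=-7.1201  x^+=0.2464  v^+=-0.1448  a^+=-4.1401
step 5: x_pred=-1.6787  r=6.0087  x^+=1.1094  v^+=-2.5285  a^+=-1.4584
step 6: x_pred=-1.8728  r=-2.1972  x^+=-2.8923  v^+=-4.4211  a^+=-2.4390
step 7: x_pred=-8.0587  r=10.1587  x^+=-3.3451  v^+=-4.2098  a^+=2.0947
step 8: x_pred=-6.3543  r=6.6743  x^+=-3.2574  v^+=-0.6326  a^+=5.0734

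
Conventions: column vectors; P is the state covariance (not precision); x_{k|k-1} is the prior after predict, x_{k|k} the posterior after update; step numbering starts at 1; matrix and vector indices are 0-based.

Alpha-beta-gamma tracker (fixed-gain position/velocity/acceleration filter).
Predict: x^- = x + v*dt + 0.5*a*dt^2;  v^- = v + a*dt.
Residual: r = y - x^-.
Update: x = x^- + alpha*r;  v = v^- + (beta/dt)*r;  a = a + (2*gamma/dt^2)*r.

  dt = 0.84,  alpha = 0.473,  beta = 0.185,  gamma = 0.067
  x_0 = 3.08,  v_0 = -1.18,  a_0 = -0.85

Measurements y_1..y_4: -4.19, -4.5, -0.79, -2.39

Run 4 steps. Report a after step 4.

a_post = 0.9366

step 1: x_pred=1.7889  r=-5.9789  x^+=-1.0391  v^+=-3.2108  a^+=-1.9855
step 2: x_pred=-4.4366  r=-0.0634  x^+=-4.4666  v^+=-4.8925  a^+=-1.9975
step 3: x_pred=-9.2810  r=8.4910  x^+=-5.2648  v^+=-4.7004  a^+=-0.3850
step 4: x_pred=-9.3489  r=6.9589  x^+=-6.0573  v^+=-3.4911  a^+=0.9366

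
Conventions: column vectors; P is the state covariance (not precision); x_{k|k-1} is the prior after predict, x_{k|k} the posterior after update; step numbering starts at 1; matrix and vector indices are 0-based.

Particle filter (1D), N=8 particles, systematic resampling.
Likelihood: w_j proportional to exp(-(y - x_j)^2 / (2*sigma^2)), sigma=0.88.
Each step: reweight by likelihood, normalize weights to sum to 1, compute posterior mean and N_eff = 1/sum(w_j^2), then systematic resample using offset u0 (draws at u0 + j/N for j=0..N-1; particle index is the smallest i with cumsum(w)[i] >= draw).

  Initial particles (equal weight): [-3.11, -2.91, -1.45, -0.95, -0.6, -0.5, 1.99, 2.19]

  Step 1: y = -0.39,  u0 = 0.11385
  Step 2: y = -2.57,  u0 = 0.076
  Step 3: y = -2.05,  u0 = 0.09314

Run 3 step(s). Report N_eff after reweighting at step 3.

N_eff = 6.7870

step 1: w=[0.0025, 0.0050, 0.1454, 0.2453, 0.2919, 0.2980, 0.0078, 0.0041]  mean=-0.7660  Neff=3.9144  idx=[2, 3, 3, 4, 4, 5, 5, 6]
step 2: w=[0.4040, 0.1668, 0.1668, 0.0741, 0.0741, 0.0571, 0.0571, 0.0000]  mean=-1.0487  Neff=4.2309  idx=[0, 0, 0, 1, 2, 2, 4, 6]
step 3: w=[0.1878, 0.1878, 0.1878, 0.1085, 0.1085, 0.1085, 0.0610, 0.0502]  mean=-1.1877  Neff=6.7870  idx=[0, 1, 1, 2, 3, 4, 5, 7]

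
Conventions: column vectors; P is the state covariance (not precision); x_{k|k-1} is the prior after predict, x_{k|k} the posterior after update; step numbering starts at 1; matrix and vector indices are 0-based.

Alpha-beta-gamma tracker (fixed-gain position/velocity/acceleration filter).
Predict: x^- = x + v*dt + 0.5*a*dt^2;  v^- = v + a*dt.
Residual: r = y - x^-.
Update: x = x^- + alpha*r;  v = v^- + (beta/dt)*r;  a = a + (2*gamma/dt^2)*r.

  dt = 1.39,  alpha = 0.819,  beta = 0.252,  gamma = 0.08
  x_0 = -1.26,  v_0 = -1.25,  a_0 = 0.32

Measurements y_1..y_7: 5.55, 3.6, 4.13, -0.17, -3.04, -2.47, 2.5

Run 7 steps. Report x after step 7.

step 1: x_pred=-2.6884  r=8.2384  x^+=4.0589  v^+=0.6884  a^+=1.0022
step 2: x_pred=5.9839  r=-2.3839  x^+=4.0315  v^+=1.6493  a^+=0.8048
step 3: x_pred=7.1015  r=-2.9715  x^+=4.6678  v^+=2.2293  a^+=0.5587
step 4: x_pred=8.3063  r=-8.4763  x^+=1.3642  v^+=1.4692  a^+=-0.1432
step 5: x_pred=3.2681  r=-6.3081  x^+=-1.8982  v^+=0.1266  a^+=-0.6656
step 6: x_pred=-2.3653  r=-0.1047  x^+=-2.4511  v^+=-0.8176  a^+=-0.6742
step 7: x_pred=-4.2388  r=6.7388  x^+=1.2803  v^+=-0.5331  a^+=-0.1162

x_post = 1.2803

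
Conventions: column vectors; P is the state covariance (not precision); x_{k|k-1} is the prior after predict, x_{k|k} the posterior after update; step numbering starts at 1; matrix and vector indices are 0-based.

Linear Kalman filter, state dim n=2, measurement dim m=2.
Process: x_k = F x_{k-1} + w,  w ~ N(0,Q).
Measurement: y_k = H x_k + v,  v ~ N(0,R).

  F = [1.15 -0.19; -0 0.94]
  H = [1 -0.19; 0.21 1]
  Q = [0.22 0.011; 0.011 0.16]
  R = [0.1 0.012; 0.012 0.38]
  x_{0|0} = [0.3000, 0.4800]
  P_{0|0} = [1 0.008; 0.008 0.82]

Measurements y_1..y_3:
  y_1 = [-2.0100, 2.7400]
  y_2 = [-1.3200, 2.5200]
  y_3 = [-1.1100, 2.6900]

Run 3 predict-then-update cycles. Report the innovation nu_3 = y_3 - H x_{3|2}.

step 1: x^-=[0.2538, 0.4512]  P^-=[1.5686 -0.1268; -0.1268 0.8846]  S=[1.7487 0.0516; 0.0516 1.2805]  K=[0.9072 0.1217; -0.1886 0.6776]  nu=[-2.1781, 2.2355]  x^+=[-1.4501, 2.3768]  P^+=[0.0991 0.0363; 0.0363 0.2476]
step 2: x^-=[-2.1192, 2.2342]  P^-=[0.3441 0.0060; 0.0060 0.3788]  S=[0.4555 0.0181; 0.0181 0.7765]  K=[0.7496 0.0834; -0.1643 0.4933]  nu=[1.2237, 0.7308]  x^+=[-1.1409, 2.3936]  P^+=[0.0805 0.0238; 0.0238 0.1805]
step 3: x^-=[-1.7669, 2.2500]  P^-=[0.3226 0.0045; 0.0045 0.3195]  S=[0.4324 0.0233; 0.0233 0.7156]  K=[0.7399 0.0768; -0.1545 0.4528]  nu=[1.0844, 0.8111]  x^+=[-0.9023, 2.4497]  P^+=[0.0790 0.0215; 0.0215 0.1657]

innov = [1.0844, 0.8111]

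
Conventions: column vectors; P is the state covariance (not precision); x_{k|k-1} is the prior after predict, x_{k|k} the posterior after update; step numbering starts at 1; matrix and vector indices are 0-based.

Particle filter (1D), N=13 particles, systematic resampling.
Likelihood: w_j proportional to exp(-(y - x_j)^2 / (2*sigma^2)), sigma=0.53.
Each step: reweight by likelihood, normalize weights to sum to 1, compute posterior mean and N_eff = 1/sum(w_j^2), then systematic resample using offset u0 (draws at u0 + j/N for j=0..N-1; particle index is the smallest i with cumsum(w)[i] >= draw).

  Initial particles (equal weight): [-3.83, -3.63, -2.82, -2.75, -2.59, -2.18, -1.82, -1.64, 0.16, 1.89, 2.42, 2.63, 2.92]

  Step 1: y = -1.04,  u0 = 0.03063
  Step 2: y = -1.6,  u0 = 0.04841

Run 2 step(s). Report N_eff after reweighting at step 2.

step 1: w=[0.0000, 0.0000, 0.0033, 0.0052, 0.0131, 0.0929, 0.3181, 0.4950, 0.0724, 0.0000, 0.0000, 0.0000, 0.0000]  mean=-1.6392  Neff=2.7755  idx=[5, 5, 6, 6, 6, 6, 7, 7, 7, 7, 7, 7, 8]
step 2: w=[0.0511, 0.0511, 0.0853, 0.0853, 0.0853, 0.0853, 0.0927, 0.0927, 0.0927, 0.0927, 0.0927, 0.0927, 0.0004]  mean=-1.7559  Neff=11.6423  idx=[0, 2, 3, 4, 4, 5, 6, 7, 8, 9, 10, 10, 11]

N_eff = 11.6423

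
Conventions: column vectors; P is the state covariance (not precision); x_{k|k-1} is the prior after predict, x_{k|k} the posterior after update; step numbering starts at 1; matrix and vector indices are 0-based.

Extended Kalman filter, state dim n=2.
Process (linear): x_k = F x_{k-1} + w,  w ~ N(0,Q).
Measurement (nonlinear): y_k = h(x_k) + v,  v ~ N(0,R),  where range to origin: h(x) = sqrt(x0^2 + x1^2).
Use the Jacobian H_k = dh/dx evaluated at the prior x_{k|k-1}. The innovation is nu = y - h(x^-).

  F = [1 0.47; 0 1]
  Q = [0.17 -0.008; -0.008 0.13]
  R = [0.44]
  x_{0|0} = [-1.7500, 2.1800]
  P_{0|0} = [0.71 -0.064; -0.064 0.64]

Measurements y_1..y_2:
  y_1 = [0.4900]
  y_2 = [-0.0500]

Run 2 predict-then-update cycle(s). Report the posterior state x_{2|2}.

step 1: x^-=[-0.7254, 2.1800]  P^-=[0.9612 0.2288; 0.2288 0.7700]  H_jac=[-0.3157 0.9488]  S=[1.0920]  K=[-0.0791; 0.6029]  nu=[-1.8075]  x^+=[-0.5824, 1.0902]  P^+=[0.9544 0.2809; 0.2809 0.3731]
step 2: x^-=[-0.0700, 1.0902]  P^-=[1.4708 0.4482; 0.4482 0.5031]  H_jac=[-0.0641 0.9979]  S=[0.8897]  K=[0.3968; 0.5320]  nu=[-1.1425]  x^+=[-0.5234, 0.4825]  P^+=[1.3307 0.2604; 0.2604 0.2513]

x_post = [-0.5234, 0.4825]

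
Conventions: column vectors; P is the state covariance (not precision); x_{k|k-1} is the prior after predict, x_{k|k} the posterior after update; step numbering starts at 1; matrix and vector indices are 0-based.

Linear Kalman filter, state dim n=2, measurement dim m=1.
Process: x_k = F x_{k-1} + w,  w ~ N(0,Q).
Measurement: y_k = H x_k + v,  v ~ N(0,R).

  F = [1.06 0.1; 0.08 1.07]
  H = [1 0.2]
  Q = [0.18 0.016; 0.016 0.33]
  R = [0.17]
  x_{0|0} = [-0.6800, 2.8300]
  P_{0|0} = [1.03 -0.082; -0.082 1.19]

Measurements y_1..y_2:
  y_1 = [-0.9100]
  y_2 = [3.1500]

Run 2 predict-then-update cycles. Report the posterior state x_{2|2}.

step 1: x^-=[-0.4378, 2.9737]  P^-=[1.3318 0.1370; 0.1370 1.6850]  S=[1.6240]  K=[0.8369; 0.2919]  nu=[-1.0669]  x^+=[-1.3308, 2.6623]  P^+=[0.1942 -0.2597; -0.2597 1.5466]
step 2: x^-=[-1.1444, 2.7422]  P^-=[0.3586 -0.0987; -0.0987 2.0575]  S=[0.5715]  K=[0.5930; 0.5474]  nu=[3.7460]  x^+=[1.0771, 4.7928]  P^+=[0.1577 -0.2842; -0.2842 1.8863]

x_post = [1.0771, 4.7928]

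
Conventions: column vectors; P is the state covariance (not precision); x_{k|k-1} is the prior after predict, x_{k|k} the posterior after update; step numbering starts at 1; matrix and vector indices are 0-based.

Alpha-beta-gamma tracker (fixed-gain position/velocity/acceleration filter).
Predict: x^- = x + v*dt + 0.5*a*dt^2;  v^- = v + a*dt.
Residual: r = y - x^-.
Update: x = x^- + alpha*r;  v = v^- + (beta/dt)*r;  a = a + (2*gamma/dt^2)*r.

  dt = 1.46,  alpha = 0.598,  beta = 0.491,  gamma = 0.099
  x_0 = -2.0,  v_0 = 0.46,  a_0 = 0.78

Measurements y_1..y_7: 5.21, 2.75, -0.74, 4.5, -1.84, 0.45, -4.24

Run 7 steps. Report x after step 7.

x_post = -4.5571

step 1: x_pred=-0.4971  r=5.7071  x^+=2.9158  v^+=3.5181  a^+=1.3101
step 2: x_pred=9.4485  r=-6.6985  x^+=5.4428  v^+=3.1782  a^+=0.6879
step 3: x_pred=10.8161  r=-11.5561  x^+=3.9055  v^+=0.2962  a^+=-0.3855
step 4: x_pred=3.9271  r=0.5729  x^+=4.2697  v^+=-0.0740  a^+=-0.3323
step 5: x_pred=3.8075  r=-5.6475  x^+=0.4303  v^+=-2.4584  a^+=-0.8569
step 6: x_pred=-4.0722  r=4.5222  x^+=-1.3679  v^+=-2.1886  a^+=-0.4368
step 7: x_pred=-5.0289  r=0.7889  x^+=-4.5571  v^+=-2.5611  a^+=-0.3635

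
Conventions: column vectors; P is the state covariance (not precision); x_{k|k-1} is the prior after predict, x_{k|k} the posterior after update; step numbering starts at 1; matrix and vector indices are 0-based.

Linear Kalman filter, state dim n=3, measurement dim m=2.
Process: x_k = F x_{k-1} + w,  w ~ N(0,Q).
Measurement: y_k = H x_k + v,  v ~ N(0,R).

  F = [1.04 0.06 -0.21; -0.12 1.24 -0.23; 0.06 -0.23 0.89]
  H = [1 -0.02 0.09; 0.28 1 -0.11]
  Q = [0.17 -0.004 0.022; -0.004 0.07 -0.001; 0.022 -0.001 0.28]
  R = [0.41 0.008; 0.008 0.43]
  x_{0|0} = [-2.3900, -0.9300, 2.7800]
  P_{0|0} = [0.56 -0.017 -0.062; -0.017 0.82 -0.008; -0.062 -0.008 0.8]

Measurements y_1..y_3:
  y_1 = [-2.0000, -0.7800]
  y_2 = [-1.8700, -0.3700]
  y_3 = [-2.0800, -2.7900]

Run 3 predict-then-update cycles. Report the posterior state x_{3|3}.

x_post = [-2.6037, -1.0601, 1.6928]

step 1: x^-=[-3.1252, -1.5058, 2.5447]  P^-=[0.8391 0.0194 -0.1573; 0.0194 1.3874 -0.4062; -0.1573 -0.4062 0.9562]  S=[1.2298 0.2009; 0.2009 2.0047]  K=[0.6591 0.0694; -0.1562 0.7327; -0.0062 -0.2764]  nu=[0.8661, 1.8808]  x^+=[-2.4237, -0.2630, 2.0195]  P^+=[0.2767 -0.0508 -0.0771; -0.0508 0.3271 -0.0091; -0.0771 -0.0091 0.8023]
step 2: x^-=[-2.9605, -0.4997, 1.7124]  P^-=[0.5334 -0.0216 -0.1746; -0.0216 0.6354 -0.2669; -0.1746 -0.2669 0.9307]  S=[0.9216 0.1041; 0.1041 1.1758]  K=[0.5536 0.0759; -0.1279 0.5715; -0.0531 -0.3509]  nu=[0.9264, 1.1470]  x^+=[-2.3605, 0.0373, 1.2607]  P^+=[0.2354 -0.0393 -0.0955; -0.0393 0.2515 -0.0388; -0.0955 -0.0388 0.7794]
step 3: x^-=[-2.7175, 0.0396, 0.9718]  P^-=[0.4977 0.0036 -0.1943; 0.0036 0.5299 -0.2714; -0.1943 -0.2714 0.9183]  S=[0.8812 0.1227; 0.1227 1.0837]  K=[0.5321 0.0914; -0.1094 0.5298; -0.0668 -0.3863]  nu=[0.5508, -1.9618]  x^+=[-2.6037, -1.0601, 1.6928]  P^+=[0.2272 -0.0309 -0.0988; -0.0309 0.2293 -0.0569; -0.0988 -0.0569 0.7464]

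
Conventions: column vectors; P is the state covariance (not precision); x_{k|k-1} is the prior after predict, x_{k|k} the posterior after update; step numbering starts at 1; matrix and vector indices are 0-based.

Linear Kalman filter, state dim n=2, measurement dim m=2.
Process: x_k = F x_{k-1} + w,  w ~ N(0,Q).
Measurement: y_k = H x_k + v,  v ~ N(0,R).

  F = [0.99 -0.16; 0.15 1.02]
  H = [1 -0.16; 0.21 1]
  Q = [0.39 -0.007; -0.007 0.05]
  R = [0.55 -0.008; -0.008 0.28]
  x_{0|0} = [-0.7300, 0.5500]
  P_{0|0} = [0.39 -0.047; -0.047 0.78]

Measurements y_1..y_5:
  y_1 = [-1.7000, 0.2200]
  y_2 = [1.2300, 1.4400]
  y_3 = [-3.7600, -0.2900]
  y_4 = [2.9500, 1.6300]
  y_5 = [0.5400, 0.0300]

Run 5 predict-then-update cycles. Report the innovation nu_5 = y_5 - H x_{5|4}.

innov = [-0.1409, -0.9715]

step 1: x^-=[-0.8107, 0.4515]  P^-=[0.8071 -0.1227; -0.1227 0.8559]  S=[1.4183 -0.0940; -0.0940 1.1200]  K=[0.5890 0.0912; -0.1347 0.7299]  nu=[-0.8171, -0.0613]  x^+=[-1.2975, 0.5168]  P^+=[0.3159 -0.0455; -0.0455 0.2150]
step 2: x^-=[-1.3672, 0.3325]  P^-=[0.7196 -0.0400; -0.0400 0.2669]  S=[1.2892 0.0617; 0.0617 0.5618]  K=[0.5566 0.1366; -0.0867 0.4696]  nu=[2.6504, 1.3946]  x^+=[0.2984, 0.7577]  P^+=[0.3003 -0.0293; -0.0293 0.1383]
step 3: x^-=[0.1742, 0.8177]  P^-=[0.6972 -0.0138; -0.0138 0.1917]  S=[1.2565 0.0944; 0.0944 0.4966]  K=[0.5443 0.1635; -0.0649 0.3925]  nu=[-3.8033, -1.1442]  x^+=[-2.0832, 0.6154]  P^+=[0.2948 -0.0205; -0.0205 0.1147]
step 4: x^-=[-2.1609, 0.3152]  P^-=[0.6884 -0.0021; -0.0021 0.1697]  S=[1.2434 0.1073; 0.1073 0.4792]  K=[0.5386 0.1766; -0.0551 0.3656]  nu=[5.1613, 1.7685]  x^+=[0.9315, 0.6773]  P^+=[0.2922 -0.0162; -0.0162 0.1062]
step 5: x^-=[0.8138, 0.8306]  P^-=[0.6843 0.0030; 0.0030 0.1621]  S=[1.2375 0.1127; 0.1127 0.4736]  K=[0.5360 0.1823; -0.0509 0.3558]  nu=[-0.1409, -0.9715]  x^+=[0.5612, 0.4921]  P^+=[0.2910 -0.0144; -0.0144 0.1030]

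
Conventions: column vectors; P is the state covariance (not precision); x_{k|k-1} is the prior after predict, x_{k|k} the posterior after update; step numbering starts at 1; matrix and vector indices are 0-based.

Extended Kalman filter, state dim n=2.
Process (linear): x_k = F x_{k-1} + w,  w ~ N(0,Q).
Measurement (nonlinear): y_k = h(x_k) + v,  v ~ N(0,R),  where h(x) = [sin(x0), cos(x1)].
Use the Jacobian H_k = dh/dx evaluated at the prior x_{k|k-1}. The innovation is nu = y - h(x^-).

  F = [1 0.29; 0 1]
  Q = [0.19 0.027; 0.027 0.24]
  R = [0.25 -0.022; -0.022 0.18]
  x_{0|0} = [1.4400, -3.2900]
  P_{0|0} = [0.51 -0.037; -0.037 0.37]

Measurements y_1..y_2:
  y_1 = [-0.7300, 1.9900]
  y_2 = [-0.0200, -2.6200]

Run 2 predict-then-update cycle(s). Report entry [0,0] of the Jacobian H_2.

step 1: x^-=[0.4859, -3.2900]  P^-=[0.7097 0.0973; 0.0973 0.6100]  H_jac=[0.8843 0.0000; 0.0000 -0.1479]  S=[0.8049 -0.0347; -0.0347 0.1933]  K=[0.7825 0.0661; 0.0874 -0.4508]  nu=[-1.1970, 2.9790]  x^+=[-0.2538, -4.7377]  P^+=[0.2196 0.0359; 0.0359 0.5618]
step 2: x^-=[-1.6277, -4.7377]  P^-=[0.4777 0.2259; 0.2259 0.8018]  H_jac=[-0.0569 0.0000; 0.0000 -0.9997]  S=[0.2515 -0.0092; -0.0092 0.9813]  K=[-0.1164 -0.2312; -0.0808 -0.8176]  nu=[0.9784, -2.6453]  x^+=[-1.1301, -2.6540]  P^+=[0.4223 0.0391; 0.0391 0.1454]

H_jac[0,0] = -0.0569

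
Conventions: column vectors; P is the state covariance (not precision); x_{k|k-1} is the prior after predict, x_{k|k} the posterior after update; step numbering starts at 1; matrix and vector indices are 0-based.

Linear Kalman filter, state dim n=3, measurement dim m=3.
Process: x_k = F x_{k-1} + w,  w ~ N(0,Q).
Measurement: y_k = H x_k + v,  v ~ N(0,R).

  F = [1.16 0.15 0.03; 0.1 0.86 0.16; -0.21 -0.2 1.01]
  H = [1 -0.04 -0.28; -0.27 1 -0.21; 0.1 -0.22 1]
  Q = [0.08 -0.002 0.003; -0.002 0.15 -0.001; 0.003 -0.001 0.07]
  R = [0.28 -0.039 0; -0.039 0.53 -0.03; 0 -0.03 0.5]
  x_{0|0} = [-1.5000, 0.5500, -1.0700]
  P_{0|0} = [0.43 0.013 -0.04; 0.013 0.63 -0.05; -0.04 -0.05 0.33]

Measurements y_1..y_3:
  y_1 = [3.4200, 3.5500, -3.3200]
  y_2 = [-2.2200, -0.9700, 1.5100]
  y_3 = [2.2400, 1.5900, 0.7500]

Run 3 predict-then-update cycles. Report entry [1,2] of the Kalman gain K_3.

K[1,2] = 0.0074

step 1: x^-=[-1.6896, 0.1518, -0.8757]  P^-=[0.6744 0.1339 -0.1680; 0.1339 0.6159 -0.1122; -0.1680 -0.1122 0.4891]  S=[1.0745 -0.0286 -0.2597; -0.0286 1.1724 -0.3336; -0.2597 -0.3336 1.0355]  K=[0.6793 0.0202 0.0514; 0.1379 0.5102 -0.0273; -0.1772 -0.0276 0.4266]  nu=[4.8705, 2.7581, -2.2419]  x^+=[1.5595, 2.2917, -2.7711]  P^+=[0.1949 0.0382 0.0140; 0.0382 0.2823 0.0293; 0.0140 0.0293 0.2192]
step 2: x^-=[2.0696, 1.6834, -3.5846]  P^-=[0.3633 0.1009 -0.0358; 0.1009 0.3814 -0.0004; -0.0358 -0.0004 0.2989]  S=[0.6793 -0.0279 -0.1014; -0.0279 0.8928 -0.1605; -0.1014 -0.1605 0.8096]  K=[0.5526 0.0378 0.0500; 0.1436 0.4024 0.0060; -0.1238 -0.0011 0.3492]  nu=[-5.2260, -2.8474, 5.2580]  x^+=[-0.6633, -0.1814, -1.0987]  P^+=[0.1599 0.0438 0.0175; 0.0438 0.2270 0.0365; 0.0175 0.0365 0.1809]
step 3: x^-=[-0.8296, -0.3981, -0.9342]  P^-=[0.3172 0.0962 -0.0231; 0.0962 0.3423 0.0087; -0.0231 0.0087 0.2522]  S=[0.6230 -0.0256 -0.0797; -0.0256 0.8483 -0.1356; -0.0797 -0.1356 0.7592]  K=[0.5209 0.0411 0.0455; 0.1449 0.3762 0.0074; -0.1106 0.0023 0.3154]  nu=[2.7921, 1.5679, 1.6795]  x^+=[0.7658, 0.6088, -0.7095]  P^+=[0.1506 0.0441 0.0162; 0.0441 0.2128 0.0348; 0.0162 0.0348 0.1637]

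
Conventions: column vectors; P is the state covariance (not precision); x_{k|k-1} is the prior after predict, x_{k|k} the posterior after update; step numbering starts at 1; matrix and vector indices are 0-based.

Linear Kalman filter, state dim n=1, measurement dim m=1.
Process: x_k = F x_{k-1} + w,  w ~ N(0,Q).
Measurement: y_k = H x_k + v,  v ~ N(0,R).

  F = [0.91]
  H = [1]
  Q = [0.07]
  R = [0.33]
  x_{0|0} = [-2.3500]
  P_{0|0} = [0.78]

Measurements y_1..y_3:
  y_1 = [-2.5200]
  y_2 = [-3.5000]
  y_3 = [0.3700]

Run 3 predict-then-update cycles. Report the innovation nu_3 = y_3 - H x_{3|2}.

innov = [2.8816]

step 1: x^-=[-2.1385]  P^-=[0.7159]  S=[1.0459]  K=[0.6845]  nu=[-0.3815]  x^+=[-2.3996]  P^+=[0.2259]
step 2: x^-=[-2.1837]  P^-=[0.2571]  S=[0.5871]  K=[0.4379]  nu=[-1.3163]  x^+=[-2.7600]  P^+=[0.1445]
step 3: x^-=[-2.5116]  P^-=[0.1897]  S=[0.5197]  K=[0.3650]  nu=[2.8816]  x^+=[-1.4599]  P^+=[0.1204]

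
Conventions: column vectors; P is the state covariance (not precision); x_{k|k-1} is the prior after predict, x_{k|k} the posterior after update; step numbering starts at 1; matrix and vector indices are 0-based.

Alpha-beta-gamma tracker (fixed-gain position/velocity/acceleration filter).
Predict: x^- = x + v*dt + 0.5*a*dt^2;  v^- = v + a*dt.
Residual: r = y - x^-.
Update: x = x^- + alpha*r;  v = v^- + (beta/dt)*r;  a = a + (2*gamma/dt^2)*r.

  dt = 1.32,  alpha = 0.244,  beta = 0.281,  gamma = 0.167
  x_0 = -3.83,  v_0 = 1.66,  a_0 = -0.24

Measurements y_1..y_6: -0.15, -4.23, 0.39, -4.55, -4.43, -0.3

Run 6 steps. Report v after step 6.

step 1: x_pred=-1.8479  r=1.6979  x^+=-1.4336  v^+=1.7046  a^+=0.0855
step 2: x_pred=0.8910  r=-5.1210  x^+=-0.3585  v^+=0.7273  a^+=-0.8962
step 3: x_pred=-0.1792  r=0.5692  x^+=-0.0403  v^+=-0.3345  a^+=-0.7871
step 4: x_pred=-1.1675  r=-3.3825  x^+=-1.9928  v^+=-2.0934  a^+=-1.4354
step 5: x_pred=-6.0067  r=1.5767  x^+=-5.6220  v^+=-3.6526  a^+=-1.1332
step 6: x_pred=-11.4307  r=11.1307  x^+=-8.7148  v^+=-2.7789  a^+=1.0004

v_post = -2.7789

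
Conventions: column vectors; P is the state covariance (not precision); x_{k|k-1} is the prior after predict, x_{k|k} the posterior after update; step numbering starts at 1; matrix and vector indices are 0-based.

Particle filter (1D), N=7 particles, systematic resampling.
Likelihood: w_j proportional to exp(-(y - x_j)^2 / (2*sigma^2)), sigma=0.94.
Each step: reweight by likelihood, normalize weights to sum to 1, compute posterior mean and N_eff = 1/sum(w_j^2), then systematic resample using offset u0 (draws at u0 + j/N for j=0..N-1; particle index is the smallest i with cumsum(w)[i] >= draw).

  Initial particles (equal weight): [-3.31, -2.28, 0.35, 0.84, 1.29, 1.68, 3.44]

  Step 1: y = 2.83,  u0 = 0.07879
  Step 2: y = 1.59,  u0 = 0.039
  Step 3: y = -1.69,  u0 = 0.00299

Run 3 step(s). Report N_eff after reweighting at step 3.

N_eff = 2.4738

step 1: w=[0.0000, 0.0000, 0.0183, 0.0632, 0.1554, 0.2813, 0.4817]  mean=2.3897  Neff=2.9439  idx=[3, 4, 5, 5, 6, 6, 6]
step 2: w=[0.1774, 0.2317, 0.2427, 0.2427, 0.0352, 0.0352, 0.0352]  mean=1.6263  Neff=4.8382  idx=[0, 1, 1, 2, 2, 3, 4]
step 3: w=[0.5976, 0.1469, 0.1469, 0.0362, 0.0362, 0.0362, 0.0000]  mean=1.0634  Neff=2.4738  idx=[0, 0, 0, 0, 0, 1, 2]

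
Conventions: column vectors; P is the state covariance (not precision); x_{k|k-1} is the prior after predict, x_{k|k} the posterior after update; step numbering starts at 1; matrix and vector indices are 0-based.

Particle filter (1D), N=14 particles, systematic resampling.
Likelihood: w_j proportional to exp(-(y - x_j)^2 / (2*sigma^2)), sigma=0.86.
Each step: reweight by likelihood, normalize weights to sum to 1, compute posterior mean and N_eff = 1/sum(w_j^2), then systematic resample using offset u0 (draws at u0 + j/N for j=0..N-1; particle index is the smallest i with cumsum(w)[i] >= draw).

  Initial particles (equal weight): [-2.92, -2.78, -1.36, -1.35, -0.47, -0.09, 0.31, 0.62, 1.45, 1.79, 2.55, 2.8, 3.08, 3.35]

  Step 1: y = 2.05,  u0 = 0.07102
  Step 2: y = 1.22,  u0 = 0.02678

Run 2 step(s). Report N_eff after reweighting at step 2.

step 1: w=[0.0000, 0.0000, 0.0001, 0.0001, 0.0030, 0.0100, 0.0286, 0.0556, 0.1737, 0.2116, 0.1871, 0.1514, 0.1081, 0.0707]  mean=2.1422  Neff=6.5116  idx=[7, 8, 8, 9, 9, 9, 10, 10, 10, 11, 11, 12, 12, 13]
step 2: w=[0.1181, 0.1453, 0.1453, 0.1209, 0.1209, 0.1209, 0.0456, 0.0456, 0.0456, 0.0279, 0.0279, 0.0145, 0.0145, 0.0070]  mean=1.7616  Neff=9.2327  idx=[0, 0, 1, 1, 2, 2, 3, 3, 4, 5, 5, 6, 8, 10]

N_eff = 9.2327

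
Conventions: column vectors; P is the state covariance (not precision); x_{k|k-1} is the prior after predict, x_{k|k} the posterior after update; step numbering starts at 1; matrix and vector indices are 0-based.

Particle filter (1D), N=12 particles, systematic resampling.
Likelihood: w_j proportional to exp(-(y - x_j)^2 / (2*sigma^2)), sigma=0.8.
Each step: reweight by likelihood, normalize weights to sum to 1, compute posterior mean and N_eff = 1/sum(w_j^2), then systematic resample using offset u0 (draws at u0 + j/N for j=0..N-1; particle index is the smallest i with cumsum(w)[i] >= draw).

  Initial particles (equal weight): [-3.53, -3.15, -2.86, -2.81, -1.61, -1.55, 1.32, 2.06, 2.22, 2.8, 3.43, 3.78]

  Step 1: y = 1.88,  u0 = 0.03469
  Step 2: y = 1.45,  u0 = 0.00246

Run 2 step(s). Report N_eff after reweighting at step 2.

step 1: w=[0.0000, 0.0000, 0.0000, 0.0000, 0.0000, 0.0000, 0.2302, 0.2867, 0.2687, 0.1518, 0.0450, 0.0175]  mean=2.1366  Neff=4.2960  idx=[6, 6, 6, 7, 7, 7, 8, 8, 8, 8, 9, 10]
step 2: w=[0.1232, 0.1232, 0.1232, 0.0934, 0.0934, 0.0934, 0.0786, 0.0786, 0.0786, 0.0786, 0.0301, 0.0058]  mean=1.8670  Neff=10.2728  idx=[0, 0, 1, 2, 2, 3, 4, 5, 6, 7, 8, 9]

N_eff = 10.2728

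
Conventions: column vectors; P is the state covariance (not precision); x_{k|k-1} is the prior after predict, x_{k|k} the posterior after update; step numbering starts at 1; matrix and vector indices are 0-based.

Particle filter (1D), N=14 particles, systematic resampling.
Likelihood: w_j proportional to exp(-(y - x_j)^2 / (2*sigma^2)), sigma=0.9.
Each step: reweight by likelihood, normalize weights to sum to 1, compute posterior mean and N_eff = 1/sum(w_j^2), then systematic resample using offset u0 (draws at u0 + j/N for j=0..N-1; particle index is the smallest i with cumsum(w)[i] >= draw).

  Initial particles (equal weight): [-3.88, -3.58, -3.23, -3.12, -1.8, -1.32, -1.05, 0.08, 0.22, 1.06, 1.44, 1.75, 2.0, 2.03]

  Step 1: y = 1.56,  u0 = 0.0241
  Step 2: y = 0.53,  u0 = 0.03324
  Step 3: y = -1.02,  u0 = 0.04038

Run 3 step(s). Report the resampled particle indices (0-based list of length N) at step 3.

resampled_idx = [0, 0, 0, 0, 1, 1, 1, 1, 2, 2, 2, 4, 5, 8]

step 1: w=[0.0000, 0.0000, 0.0000, 0.0000, 0.0002, 0.0011, 0.0029, 0.0498, 0.0635, 0.1649, 0.1907, 0.1882, 0.1708, 0.1679]  mean=1.4742  Neff=6.1401  idx=[7, 8, 9, 9, 10, 10, 10, 11, 11, 12, 12, 12, 13, 13]
step 2: w=[0.1194, 0.1275, 0.1137, 0.1137, 0.0811, 0.0811, 0.0811, 0.0540, 0.0540, 0.0356, 0.0356, 0.0356, 0.0337, 0.0337]  mean=1.1688  Neff=11.3604  idx=[0, 0, 1, 2, 2, 3, 3, 4, 5, 6, 7, 8, 10, 12]
step 3: w=[0.2775, 0.2775, 0.2267, 0.0405, 0.0405, 0.0405, 0.0405, 0.0140, 0.0140, 0.0140, 0.0051, 0.0051, 0.0021, 0.0019]  mean=0.3525  Neff=4.7032  idx=[0, 0, 0, 0, 1, 1, 1, 1, 2, 2, 2, 4, 5, 8]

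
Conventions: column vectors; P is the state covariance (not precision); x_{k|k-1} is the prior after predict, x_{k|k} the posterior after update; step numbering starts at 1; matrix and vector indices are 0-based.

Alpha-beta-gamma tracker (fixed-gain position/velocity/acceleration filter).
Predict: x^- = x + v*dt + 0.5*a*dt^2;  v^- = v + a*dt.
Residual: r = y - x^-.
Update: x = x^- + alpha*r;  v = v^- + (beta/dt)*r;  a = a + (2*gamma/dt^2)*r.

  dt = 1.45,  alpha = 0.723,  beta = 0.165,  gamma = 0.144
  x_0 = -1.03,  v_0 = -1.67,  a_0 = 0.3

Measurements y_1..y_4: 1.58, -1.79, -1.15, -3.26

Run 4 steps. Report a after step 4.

a_post = -0.1662

step 1: x_pred=-3.1361  r=4.7161  x^+=0.2736  v^+=-0.6983  a^+=0.9460
step 2: x_pred=0.2555  r=-2.0455  x^+=-1.2234  v^+=0.4406  a^+=0.6658
step 3: x_pred=0.1154  r=-1.2654  x^+=-0.7995  v^+=1.2620  a^+=0.4925
step 4: x_pred=1.5482  r=-4.8082  x^+=-1.9281  v^+=1.4290  a^+=-0.1662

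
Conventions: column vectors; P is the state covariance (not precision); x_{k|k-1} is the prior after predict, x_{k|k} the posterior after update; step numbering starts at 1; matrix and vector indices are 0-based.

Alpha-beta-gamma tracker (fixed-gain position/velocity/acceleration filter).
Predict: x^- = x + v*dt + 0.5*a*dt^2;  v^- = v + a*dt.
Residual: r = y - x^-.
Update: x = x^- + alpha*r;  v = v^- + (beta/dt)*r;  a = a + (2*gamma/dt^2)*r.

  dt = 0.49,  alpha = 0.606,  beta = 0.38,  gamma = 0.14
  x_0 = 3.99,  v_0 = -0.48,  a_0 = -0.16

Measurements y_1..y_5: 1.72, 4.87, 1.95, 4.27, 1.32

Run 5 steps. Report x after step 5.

step 1: x_pred=3.7356  r=-2.0156  x^+=2.5141  v^+=-2.1215  a^+=-2.5105
step 2: x_pred=1.1732  r=3.6968  x^+=3.4135  v^+=-0.4848  a^+=1.8006
step 3: x_pred=3.3921  r=-1.4421  x^+=2.5182  v^+=-0.7208  a^+=0.1189
step 4: x_pred=2.1792  r=2.0908  x^+=3.4462  v^+=0.9588  a^+=2.5571
step 5: x_pred=4.2230  r=-2.9030  x^+=2.4638  v^+=-0.0396  a^+=-0.8284

x_post = 2.4638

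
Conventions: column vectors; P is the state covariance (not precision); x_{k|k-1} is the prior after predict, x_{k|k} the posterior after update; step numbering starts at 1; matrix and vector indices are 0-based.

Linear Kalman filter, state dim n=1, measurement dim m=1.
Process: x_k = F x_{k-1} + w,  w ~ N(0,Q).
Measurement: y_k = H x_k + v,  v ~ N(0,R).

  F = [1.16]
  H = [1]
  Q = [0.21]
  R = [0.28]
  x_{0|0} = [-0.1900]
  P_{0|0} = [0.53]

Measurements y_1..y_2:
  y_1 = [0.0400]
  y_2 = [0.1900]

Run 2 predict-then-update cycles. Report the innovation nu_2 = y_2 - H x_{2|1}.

step 1: x^-=[-0.2204]  P^-=[0.9232]  S=[1.2032]  K=[0.7673]  nu=[0.2604]  x^+=[-0.0206]  P^+=[0.2148]
step 2: x^-=[-0.0239]  P^-=[0.4991]  S=[0.7791]  K=[0.6406]  nu=[0.2139]  x^+=[0.1131]  P^+=[0.1794]

innov = [0.2139]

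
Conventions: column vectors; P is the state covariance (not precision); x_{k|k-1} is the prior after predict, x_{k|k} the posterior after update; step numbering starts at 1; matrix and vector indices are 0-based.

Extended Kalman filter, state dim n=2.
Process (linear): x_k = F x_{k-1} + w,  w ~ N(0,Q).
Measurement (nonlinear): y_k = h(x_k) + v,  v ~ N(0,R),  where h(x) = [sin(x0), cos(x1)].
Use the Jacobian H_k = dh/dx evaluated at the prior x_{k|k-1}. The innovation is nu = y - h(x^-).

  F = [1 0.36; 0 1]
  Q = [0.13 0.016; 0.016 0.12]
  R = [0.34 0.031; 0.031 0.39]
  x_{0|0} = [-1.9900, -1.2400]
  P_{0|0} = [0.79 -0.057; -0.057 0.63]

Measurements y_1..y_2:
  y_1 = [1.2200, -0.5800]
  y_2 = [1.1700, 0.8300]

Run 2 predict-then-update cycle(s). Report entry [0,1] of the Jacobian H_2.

H_jac[0,1] = 0.0000

step 1: x^-=[-2.4364, -1.2400]  P^-=[0.9606 0.1858; 0.1858 0.7500]  H_jac=[-0.7615 0.0000; 0.0000 0.9458]  S=[0.8970 -0.1028; -0.1028 1.0609]  K=[-0.8054 0.0876; -0.0820 0.6607]  nu=[1.8682, -0.9048]  x^+=[-4.0203, -1.9910]  P^+=[0.3561 0.0097; 0.0097 0.2697]
step 2: x^-=[-4.7371, -1.9910]  P^-=[0.5280 0.1228; 0.1228 0.3897]  H_jac=[0.0247 0.0000; 0.0000 0.9130]  S=[0.3403 0.0338; 0.0338 0.7149]  K=[0.0229 0.1558; -0.0407 0.4997]  nu=[0.1703, 1.2379]  x^+=[-4.5403, -1.3793]  P^+=[0.5102 0.0673; 0.0673 0.2121]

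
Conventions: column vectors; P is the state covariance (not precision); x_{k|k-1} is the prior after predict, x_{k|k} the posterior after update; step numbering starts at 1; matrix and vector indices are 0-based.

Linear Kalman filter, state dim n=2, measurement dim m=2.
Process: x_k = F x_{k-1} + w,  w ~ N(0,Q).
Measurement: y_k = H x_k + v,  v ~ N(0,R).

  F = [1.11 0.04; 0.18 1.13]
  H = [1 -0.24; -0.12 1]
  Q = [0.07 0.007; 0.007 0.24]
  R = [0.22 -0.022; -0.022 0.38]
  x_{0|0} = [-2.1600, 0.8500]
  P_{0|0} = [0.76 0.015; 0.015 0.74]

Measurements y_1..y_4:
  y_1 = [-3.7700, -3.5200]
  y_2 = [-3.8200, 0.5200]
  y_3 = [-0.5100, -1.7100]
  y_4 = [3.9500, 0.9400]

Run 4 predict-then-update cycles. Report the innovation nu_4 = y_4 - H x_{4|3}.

innov = [6.4760, 3.4994]

step 1: x^-=[-2.3636, 0.5717]  P^-=[1.0089 0.2112; 0.2112 1.2156]  S=[1.1975 -0.2175; -0.2175 1.5595]  K=[0.8317 0.1738; 0.0732 0.7735]  nu=[-1.2692, -4.3753]  x^+=[-4.1797, -2.9055]  P^+=[0.1963 0.0713; 0.0713 0.3009]
step 2: x^-=[-4.7557, -4.0356]  P^-=[0.3186 0.1498; 0.1498 0.6595]  S=[0.5047 -0.0644; -0.0644 1.0082]  K=[0.5789 0.1476; 0.0649 0.6405]  nu=[-0.0328, 3.9849]  x^+=[-4.1864, -1.4853]  P^+=[0.1385 0.0600; 0.0600 0.2492]
step 3: x^-=[-4.7063, -2.4320]  P^-=[0.2464 0.1216; 0.1216 0.5870]  S=[0.4418 -0.0673; -0.0673 0.9414]  K=[0.5121 0.1344; 0.0496 0.6116]  nu=[3.6127, 0.1572]  x^+=[-2.8352, -2.1567]  P^+=[0.1228 0.0545; 0.0545 0.2379]
step 4: x^-=[-3.2334, -2.9474]  P^-=[0.2265 0.1111; 0.1111 0.5699]  S=[0.4260 -0.0717; -0.0717 0.9265]  K=[0.4907 0.1285; 0.0413 0.6039]  nu=[6.4760, 3.4994]  x^+=[0.3944, -0.5666]  P^+=[0.1177 0.0522; 0.0522 0.2348]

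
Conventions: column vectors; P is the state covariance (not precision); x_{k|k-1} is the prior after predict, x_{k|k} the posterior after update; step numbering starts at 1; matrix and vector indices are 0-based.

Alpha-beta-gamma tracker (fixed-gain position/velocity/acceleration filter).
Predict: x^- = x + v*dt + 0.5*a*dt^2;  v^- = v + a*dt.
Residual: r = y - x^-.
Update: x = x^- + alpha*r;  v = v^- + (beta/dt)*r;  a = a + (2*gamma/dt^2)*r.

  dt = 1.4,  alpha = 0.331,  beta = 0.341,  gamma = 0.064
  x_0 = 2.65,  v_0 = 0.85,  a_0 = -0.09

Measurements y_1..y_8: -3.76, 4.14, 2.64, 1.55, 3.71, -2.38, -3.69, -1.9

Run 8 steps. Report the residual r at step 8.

step 1: x_pred=3.7518  r=-7.5118  x^+=1.2654  v^+=-1.1057  a^+=-0.5806
step 2: x_pred=-0.8515  r=4.9915  x^+=0.8007  v^+=-0.7027  a^+=-0.2546
step 3: x_pred=-0.4325  r=3.0725  x^+=0.5845  v^+=-0.3107  a^+=-0.0539
step 4: x_pred=0.0966  r=1.4534  x^+=0.5777  v^+=-0.0322  a^+=0.0410
step 5: x_pred=0.5727  r=3.1373  x^+=1.6112  v^+=0.7893  a^+=0.2459
step 6: x_pred=2.9571  r=-5.3371  x^+=1.1905  v^+=-0.1665  a^+=-0.1027
step 7: x_pred=0.8569  r=-4.5469  x^+=-0.6482  v^+=-1.4177  a^+=-0.3996
step 8: x_pred=-3.0246  r=1.1246  x^+=-2.6523  v^+=-1.7033  a^+=-0.3262

resid = 1.1246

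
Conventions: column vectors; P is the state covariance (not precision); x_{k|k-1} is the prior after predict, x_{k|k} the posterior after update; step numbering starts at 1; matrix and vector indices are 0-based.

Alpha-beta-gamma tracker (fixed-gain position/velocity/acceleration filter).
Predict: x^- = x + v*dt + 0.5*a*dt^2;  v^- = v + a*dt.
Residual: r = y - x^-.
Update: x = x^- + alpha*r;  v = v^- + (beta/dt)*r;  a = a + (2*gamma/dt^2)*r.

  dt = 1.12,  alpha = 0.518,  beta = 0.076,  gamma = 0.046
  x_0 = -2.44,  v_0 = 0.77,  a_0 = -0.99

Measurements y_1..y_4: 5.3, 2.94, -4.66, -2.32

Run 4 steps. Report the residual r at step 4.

step 1: x_pred=-2.1985  r=7.4985  x^+=1.6857  v^+=0.1700  a^+=-0.4400
step 2: x_pred=1.6001  r=1.3399  x^+=2.2942  v^+=-0.2319  a^+=-0.3418
step 3: x_pred=1.8201  r=-6.4801  x^+=-1.5366  v^+=-1.0544  a^+=-0.8170
step 4: x_pred=-3.2300  r=0.9100  x^+=-2.7586  v^+=-1.9077  a^+=-0.7503

resid = 0.9100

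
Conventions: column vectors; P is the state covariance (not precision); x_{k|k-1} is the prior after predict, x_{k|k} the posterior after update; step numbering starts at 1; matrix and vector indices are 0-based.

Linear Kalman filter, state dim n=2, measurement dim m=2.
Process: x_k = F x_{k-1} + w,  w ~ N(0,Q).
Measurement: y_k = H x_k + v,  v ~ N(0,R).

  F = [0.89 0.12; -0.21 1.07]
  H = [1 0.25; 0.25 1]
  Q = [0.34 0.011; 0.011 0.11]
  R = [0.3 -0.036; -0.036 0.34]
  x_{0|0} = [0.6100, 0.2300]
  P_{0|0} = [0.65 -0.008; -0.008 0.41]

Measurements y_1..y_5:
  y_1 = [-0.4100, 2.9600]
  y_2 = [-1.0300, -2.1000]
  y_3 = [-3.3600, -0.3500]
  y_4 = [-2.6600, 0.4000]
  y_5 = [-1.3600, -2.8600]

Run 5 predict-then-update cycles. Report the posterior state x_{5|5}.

step 1: x^-=[0.5705, 0.1180]  P^-=[0.8591 -0.0653; -0.0653 0.6117]  S=[1.1647 0.2623; 0.2623 0.9727]  K=[0.7335 -0.0441; -0.0666 0.6300]  nu=[-1.0100, 2.6994]  x^+=[-0.2895, 1.8860]  P^+=[0.2475 -0.1033; -0.1033 0.2424]
step 2: x^-=[-0.0314, 2.0788]  P^-=[0.5175 -0.0999; -0.0999 0.4449]  S=[0.7953 0.0985; 0.0985 0.7673]  K=[0.6244 -0.0417; -0.0544 0.5542]  nu=[-1.5183, -4.1710]  x^+=[-0.8055, -0.1504]  P^+=[0.2112 -0.0895; -0.0895 0.2128]
step 3: x^-=[-0.7349, 0.0082]  P^-=[0.4912 -0.0841; -0.0841 0.4031]  S=[0.7744 0.0982; 0.0982 0.7318]  K=[0.6109 -0.0291; -0.0455 0.5282]  nu=[-2.6271, -0.1745]  x^+=[-2.3348, 0.0355]  P^+=[0.2051 -0.0832; -0.0832 0.2020]
step 4: x^-=[-2.0737, 0.5282]  P^-=[0.4876 -0.0785; -0.0785 0.3877]  S=[0.7726 0.0994; 0.0994 0.7190]  K=[0.6088 -0.0238; -0.0428 0.5179]  nu=[-0.7184, 0.3902]  x^+=[-2.5203, 0.7611]  P^+=[0.2037 -0.0809; -0.0809 0.1979]
step 5: x^-=[-2.1518, 1.3436]  P^-=[0.4869 -0.0767; -0.0767 0.3819]  S=[0.7724 0.0997; 0.0997 0.7140]  K=[0.6084 -0.0219; -0.0420 0.5139]  nu=[0.4559, -3.6657]  x^+=[-1.7941, -0.5594]  P^+=[0.2033 -0.0802; -0.0802 0.1963]

x_post = [-1.7941, -0.5594]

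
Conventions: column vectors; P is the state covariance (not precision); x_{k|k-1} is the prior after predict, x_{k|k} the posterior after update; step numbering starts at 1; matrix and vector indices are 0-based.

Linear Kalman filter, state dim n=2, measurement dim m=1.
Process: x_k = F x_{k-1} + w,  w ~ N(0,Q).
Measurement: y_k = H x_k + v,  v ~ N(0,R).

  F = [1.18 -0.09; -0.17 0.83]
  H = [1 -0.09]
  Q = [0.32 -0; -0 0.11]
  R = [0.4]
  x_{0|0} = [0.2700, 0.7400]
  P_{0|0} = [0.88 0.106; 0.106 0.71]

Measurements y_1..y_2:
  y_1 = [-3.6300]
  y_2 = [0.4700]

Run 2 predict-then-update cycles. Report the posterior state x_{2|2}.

step 1: x^-=[0.2520, 0.5683]  P^-=[1.5285 -0.1241; -0.1241 0.5946]  S=[1.9557]  K=[0.7873; -0.0908]  nu=[-3.8309]  x^+=[-2.7640, 0.9163]  P^+=[0.3163 0.0157; 0.0157 0.5785]
step 2: x^-=[-3.3440, 1.2304]  P^-=[0.7618 -0.0910; -0.0910 0.5132]  S=[1.1823]  K=[0.6512; -0.1161]  nu=[3.9247]  x^+=[-0.7880, 0.7749]  P^+=[0.2603 -0.0017; -0.0017 0.4973]

x_post = [-0.7880, 0.7749]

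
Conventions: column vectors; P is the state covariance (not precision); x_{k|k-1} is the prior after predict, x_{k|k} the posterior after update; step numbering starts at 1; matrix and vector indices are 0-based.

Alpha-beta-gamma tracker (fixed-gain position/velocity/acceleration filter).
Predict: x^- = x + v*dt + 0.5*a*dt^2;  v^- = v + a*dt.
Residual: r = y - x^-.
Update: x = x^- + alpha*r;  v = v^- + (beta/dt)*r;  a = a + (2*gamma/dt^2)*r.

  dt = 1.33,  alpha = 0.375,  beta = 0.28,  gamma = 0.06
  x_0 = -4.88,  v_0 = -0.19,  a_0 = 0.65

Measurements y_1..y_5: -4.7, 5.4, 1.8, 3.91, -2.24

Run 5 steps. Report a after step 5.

step 1: x_pred=-4.5578  r=-0.1422  x^+=-4.6111  v^+=0.6446  a^+=0.6404
step 2: x_pred=-3.1875  r=8.5875  x^+=0.0328  v^+=3.3041  a^+=1.2229
step 3: x_pred=5.5089  r=-3.7089  x^+=4.1181  v^+=4.1498  a^+=0.9713
step 4: x_pred=10.4964  r=-6.5864  x^+=8.0265  v^+=4.0550  a^+=0.5245
step 5: x_pred=13.8836  r=-16.1236  x^+=7.8372  v^+=1.3582  a^+=-0.5693

a_post = -0.5693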